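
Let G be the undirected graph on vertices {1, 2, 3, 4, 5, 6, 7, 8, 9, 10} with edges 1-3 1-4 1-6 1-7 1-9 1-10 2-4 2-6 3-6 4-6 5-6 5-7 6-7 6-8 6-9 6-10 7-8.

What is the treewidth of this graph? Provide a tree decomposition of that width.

Every bag has size at most 3, so the width is 3 − 1 = 2 and tw(G) ≤ 2. For the lower bound, the 3 vertices {6, 7, 8} are pairwise adjacent, and any tree decomposition puts a clique entirely inside one bag — forcing width ≥ 2. Therefore the treewidth is 2.

Treewidth 2.
Bags: B1 = {1, 6, 7}  B2 = {1, 6, 9}  B3 = {1, 3, 6}  B4 = {1, 4, 6}  B5 = {1, 6, 10}  B6 = {2, 4, 6}  B7 = {6, 7, 8}  B8 = {5, 6, 7}
Tree: B1–B2, B2–B3, B3–B4, B1–B5, B4–B6, B1–B7, B7–B8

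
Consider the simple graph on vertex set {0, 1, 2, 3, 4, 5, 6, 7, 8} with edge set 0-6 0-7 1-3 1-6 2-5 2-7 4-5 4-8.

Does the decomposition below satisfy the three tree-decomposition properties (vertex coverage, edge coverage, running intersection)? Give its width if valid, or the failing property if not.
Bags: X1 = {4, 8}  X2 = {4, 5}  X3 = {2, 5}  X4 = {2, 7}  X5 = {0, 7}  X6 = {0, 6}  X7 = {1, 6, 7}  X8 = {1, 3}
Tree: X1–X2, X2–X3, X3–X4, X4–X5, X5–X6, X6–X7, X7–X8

No — bags containing vertex 7 are not connected in the tree.

A tree decomposition must satisfy three properties: every vertex lies in some bag; for every edge, both endpoints lie together in some bag; and for every vertex, the bags containing it form a connected subtree. Here bags containing vertex 7 are not connected in the tree, so the decomposition is invalid.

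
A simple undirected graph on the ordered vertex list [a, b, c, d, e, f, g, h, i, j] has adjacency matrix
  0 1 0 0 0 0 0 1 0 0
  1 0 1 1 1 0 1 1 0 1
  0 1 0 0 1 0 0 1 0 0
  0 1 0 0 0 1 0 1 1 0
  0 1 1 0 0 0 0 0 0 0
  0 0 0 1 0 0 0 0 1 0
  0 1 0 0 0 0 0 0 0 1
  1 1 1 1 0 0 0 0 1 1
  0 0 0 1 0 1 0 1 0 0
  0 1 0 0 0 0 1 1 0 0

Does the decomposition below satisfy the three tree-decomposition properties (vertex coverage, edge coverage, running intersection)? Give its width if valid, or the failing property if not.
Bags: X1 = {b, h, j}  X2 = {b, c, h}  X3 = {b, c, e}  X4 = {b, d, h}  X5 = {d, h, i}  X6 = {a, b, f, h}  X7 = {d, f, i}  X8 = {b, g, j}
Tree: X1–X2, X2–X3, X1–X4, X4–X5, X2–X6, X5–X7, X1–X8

A tree decomposition must satisfy three properties: every vertex lies in some bag; for every edge, both endpoints lie together in some bag; and for every vertex, the bags containing it form a connected subtree. Here bags containing vertex f are not connected in the tree, so the decomposition is invalid.

No — bags containing vertex f are not connected in the tree.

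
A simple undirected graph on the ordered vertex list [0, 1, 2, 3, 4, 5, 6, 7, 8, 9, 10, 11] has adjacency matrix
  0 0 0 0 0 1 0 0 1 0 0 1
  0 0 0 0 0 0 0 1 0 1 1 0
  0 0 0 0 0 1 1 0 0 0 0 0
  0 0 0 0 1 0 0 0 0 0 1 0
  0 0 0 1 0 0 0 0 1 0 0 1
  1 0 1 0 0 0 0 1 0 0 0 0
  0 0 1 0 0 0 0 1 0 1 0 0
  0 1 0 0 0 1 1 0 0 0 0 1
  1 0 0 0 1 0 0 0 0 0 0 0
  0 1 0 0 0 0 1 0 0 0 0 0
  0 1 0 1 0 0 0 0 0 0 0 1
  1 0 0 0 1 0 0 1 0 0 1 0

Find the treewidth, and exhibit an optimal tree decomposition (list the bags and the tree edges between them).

Treewidth 3.
One optimal decomposition is:
Bags: B1 = {3, 4, 8, 10}  B2 = {4, 8, 10, 11}  B3 = {0, 8, 10, 11}  B4 = {0, 1, 10, 11}  B5 = {0, 1, 7, 11}  B6 = {0, 1, 5, 7}  B7 = {1, 5, 7, 9}  B8 = {5, 6, 7, 9}  B9 = {2, 5, 6, 9}
Tree: B1–B2, B2–B3, B3–B4, B4–B5, B5–B6, B6–B7, B7–B8, B8–B9

Every bag has size at most 4, so the width is 4 − 1 = 3 and tw(G) ≤ 3. For the lower bound: the 4 vertex sets {3,4,8}, {10}, {11}, {0,1,5,7} are disjoint, each induces a connected subgraph, and every pair is joined by at least one edge of G. Contracting each set to a single vertex therefore yields K_{4} as a minor, and since treewidth is minor-monotone, tw(G) ≥ tw(K_{4}) = 3. Hence tw(G) = 3 exactly.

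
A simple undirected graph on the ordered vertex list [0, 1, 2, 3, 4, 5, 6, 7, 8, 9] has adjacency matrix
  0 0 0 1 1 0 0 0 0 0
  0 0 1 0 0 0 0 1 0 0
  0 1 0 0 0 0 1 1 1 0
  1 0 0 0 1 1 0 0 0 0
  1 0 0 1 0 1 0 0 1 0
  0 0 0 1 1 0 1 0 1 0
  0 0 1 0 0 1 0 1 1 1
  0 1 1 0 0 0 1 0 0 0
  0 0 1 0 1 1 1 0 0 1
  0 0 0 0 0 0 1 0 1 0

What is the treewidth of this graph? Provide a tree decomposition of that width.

Treewidth 2.
One optimal decomposition is:
Bags: B1 = {3, 4, 5}  B2 = {4, 5, 8}  B3 = {5, 6, 8}  B4 = {2, 6, 8}  B5 = {2, 6, 7}  B6 = {1, 2, 7}  B7 = {0, 3, 4}  B8 = {6, 8, 9}
Tree: B1–B2, B2–B3, B3–B4, B4–B5, B5–B6, B1–B7, B4–B8

Every bag has size at most 3, so the width is 3 − 1 = 2 and tw(G) ≤ 2. Conversely, {0, 3, 4} is a clique of size 3, and the vertices of any clique must share a bag in every tree decomposition; so some bag has ≥ 3 vertices and tw(G) ≥ 2. Combining the bounds, tw(G) = 2.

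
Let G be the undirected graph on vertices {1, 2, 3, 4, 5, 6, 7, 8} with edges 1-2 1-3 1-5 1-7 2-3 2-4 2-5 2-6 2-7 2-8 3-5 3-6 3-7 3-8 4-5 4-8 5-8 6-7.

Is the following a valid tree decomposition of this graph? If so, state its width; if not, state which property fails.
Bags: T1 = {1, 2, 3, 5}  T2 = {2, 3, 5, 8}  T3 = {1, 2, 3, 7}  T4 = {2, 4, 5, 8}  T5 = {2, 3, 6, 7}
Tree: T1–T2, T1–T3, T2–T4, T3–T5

Yes; width 3.

Every vertex of G appears in some bag (union = {1, 2, 3, 4, 5, 6, 7, 8}); every edge is covered by a bag; and for each vertex v the set of bags containing v is connected in the bag tree. The decomposition is therefore valid. The largest bag has 4 vertices, so the width is 3.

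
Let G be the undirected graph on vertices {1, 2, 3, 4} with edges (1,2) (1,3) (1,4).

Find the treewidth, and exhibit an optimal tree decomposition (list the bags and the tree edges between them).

Each bag holds 2 vertices, so the decomposition has width 1, which upper-bounds the treewidth. Since G has at least one edge (e.g. 1–3), it is not an edgeless graph, so tw(G) ≥ 1. The upper and lower bounds meet at 1, so that is the treewidth.

Treewidth 1.
One optimal decomposition is:
Bags: B1 = {1, 3}  B2 = {1, 2}  B3 = {1, 4}
Tree: B1–B2, B2–B3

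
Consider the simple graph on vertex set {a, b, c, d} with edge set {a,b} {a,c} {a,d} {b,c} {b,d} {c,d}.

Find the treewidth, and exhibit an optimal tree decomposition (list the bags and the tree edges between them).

Treewidth 3.
One such decomposition:
Bags: B1 = {a, b, c, d}
Tree: (single bag)

With just one bag of size 4, the width is 4 − 1 = 3, so tw(G) ≤ 3. On the other hand G contains the 4-clique {a, b, c, d}. A clique must lie in a single bag of any decomposition, so no decomposition can have width below 3. Combining the bounds, tw(G) = 3.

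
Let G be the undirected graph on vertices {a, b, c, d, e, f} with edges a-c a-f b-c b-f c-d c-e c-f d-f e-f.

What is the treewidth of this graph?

A width-2 tree decomposition is:
Bags: B1 = {b, c, f}  B2 = {c, d, f}  B3 = {a, c, f}  B4 = {c, e, f}
Tree: B1–B2, B1–B3, B2–B4
The largest bag has 3 vertices, giving width 2; this decomposition certifies tw(G) ≤ 2. Conversely, {c, d, f} is a clique of size 3, and the vertices of any clique must share a bag in every tree decomposition; so some bag has ≥ 3 vertices and tw(G) ≥ 2. Combining the bounds, tw(G) = 2.

2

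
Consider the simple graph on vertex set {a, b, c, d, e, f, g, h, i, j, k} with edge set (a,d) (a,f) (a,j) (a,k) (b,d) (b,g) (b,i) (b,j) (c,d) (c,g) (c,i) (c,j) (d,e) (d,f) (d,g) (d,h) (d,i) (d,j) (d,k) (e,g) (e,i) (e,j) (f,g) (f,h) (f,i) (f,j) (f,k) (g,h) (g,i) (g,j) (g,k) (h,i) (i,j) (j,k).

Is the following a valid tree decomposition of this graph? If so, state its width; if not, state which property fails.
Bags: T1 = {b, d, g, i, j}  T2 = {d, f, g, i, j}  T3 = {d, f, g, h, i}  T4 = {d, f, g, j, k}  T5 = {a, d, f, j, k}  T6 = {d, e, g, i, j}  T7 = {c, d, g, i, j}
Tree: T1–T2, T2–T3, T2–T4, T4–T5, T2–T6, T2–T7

Checking the three conditions: (i) the bags cover all of {a, b, c, d, e, f, g, h, i, j, k}; (ii) for each edge, some bag contains both endpoints; (iii) the bags containing any fixed vertex form a subtree. All hold, so the decomposition is valid with width 5 − 1 = 4.

Yes; width 4.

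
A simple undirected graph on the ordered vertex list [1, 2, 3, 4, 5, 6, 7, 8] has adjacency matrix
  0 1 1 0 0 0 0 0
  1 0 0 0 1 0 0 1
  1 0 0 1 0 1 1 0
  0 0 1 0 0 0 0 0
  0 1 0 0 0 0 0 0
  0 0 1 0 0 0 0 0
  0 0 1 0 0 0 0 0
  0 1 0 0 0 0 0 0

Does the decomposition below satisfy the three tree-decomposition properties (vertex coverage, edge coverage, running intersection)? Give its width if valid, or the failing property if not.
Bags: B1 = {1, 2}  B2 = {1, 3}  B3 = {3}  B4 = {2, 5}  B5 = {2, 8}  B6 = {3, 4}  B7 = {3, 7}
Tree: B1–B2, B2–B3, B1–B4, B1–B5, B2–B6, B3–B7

No — vertex 6 appears in no bag.

A tree decomposition must satisfy three properties: every vertex lies in some bag; for every edge, both endpoints lie together in some bag; and for every vertex, the bags containing it form a connected subtree. Here vertex 6 appears in no bag, so the decomposition is invalid.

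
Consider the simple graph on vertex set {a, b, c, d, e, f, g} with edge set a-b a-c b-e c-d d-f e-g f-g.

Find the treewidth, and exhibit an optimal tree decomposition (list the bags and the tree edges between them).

The largest bag has 3 vertices, giving width 2; this decomposition certifies tw(G) ≤ 2. Since a–b–e–g–f–d–c–a is a cycle in G, G is not acyclic. Forests are exactly the graphs of treewidth ≤ 1, so tw(G) ≥ 2. The upper and lower bounds meet at 2, so that is the treewidth.

Treewidth 2.
Bags: B1 = {a, b, e}  B2 = {a, e, g}  B3 = {a, f, g}  B4 = {a, d, f}  B5 = {a, c, d}
Tree: B1–B2, B2–B3, B3–B4, B4–B5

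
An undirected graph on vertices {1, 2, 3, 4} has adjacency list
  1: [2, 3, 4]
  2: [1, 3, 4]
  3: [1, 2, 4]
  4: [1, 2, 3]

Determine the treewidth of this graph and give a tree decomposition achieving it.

A single bag containing all 4 vertices is trivially a valid decomposition of width 3. Conversely, {1, 2, 3, 4} is a clique of size 4, and the vertices of any clique must share a bag in every tree decomposition; so some bag has ≥ 4 vertices and tw(G) ≥ 3. Hence tw(G) = 3 exactly.

Treewidth 3.
Bags: B1 = {1, 2, 3, 4}
Tree: (single bag)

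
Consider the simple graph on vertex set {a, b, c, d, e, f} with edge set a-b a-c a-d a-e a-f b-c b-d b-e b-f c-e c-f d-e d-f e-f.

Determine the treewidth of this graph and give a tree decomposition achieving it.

The largest bag has 5 vertices, giving width 4; this decomposition certifies tw(G) ≤ 4. On the other hand G contains the 5-clique {a, b, d, e, f}. A clique must lie in a single bag of any decomposition, so no decomposition can have width below 4. Combining the bounds, tw(G) = 4.

Treewidth 4.
One optimal decomposition is:
Bags: B1 = {a, b, c, e, f}  B2 = {a, b, d, e, f}
Tree: B1–B2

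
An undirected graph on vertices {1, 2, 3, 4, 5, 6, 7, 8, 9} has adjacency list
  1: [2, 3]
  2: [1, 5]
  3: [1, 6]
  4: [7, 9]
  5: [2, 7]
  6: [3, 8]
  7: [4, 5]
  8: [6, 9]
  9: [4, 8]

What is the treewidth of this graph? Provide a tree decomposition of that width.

Every bag has size at most 3, so the width is 3 − 1 = 2 and tw(G) ≤ 2. The edges 1–3–6–8–9–4–7–5–2–1 form a cycle, so G is not a tree and its treewidth is at least 2. Combining the bounds, tw(G) = 2.

Treewidth 2.
One optimal decomposition is:
Bags: B1 = {1, 3, 6}  B2 = {1, 6, 8}  B3 = {1, 8, 9}  B4 = {1, 4, 9}  B5 = {1, 4, 7}  B6 = {1, 5, 7}  B7 = {1, 2, 5}
Tree: B1–B2, B2–B3, B3–B4, B4–B5, B5–B6, B6–B7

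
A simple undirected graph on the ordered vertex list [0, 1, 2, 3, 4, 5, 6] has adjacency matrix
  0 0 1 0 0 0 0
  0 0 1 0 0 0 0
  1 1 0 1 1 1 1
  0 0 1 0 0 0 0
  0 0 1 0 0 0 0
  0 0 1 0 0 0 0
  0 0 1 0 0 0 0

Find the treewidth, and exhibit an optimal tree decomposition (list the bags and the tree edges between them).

Treewidth 1.
Bags: B1 = {2, 3}  B2 = {2, 4}  B3 = {2, 6}  B4 = {2, 5}  B5 = {1, 2}  B6 = {0, 2}
Tree: B1–B2, B1–B3, B1–B4, B2–B5, B3–B6

The largest bag has 2 vertices, giving width 1; this decomposition certifies tw(G) ≤ 1. Since G has at least one edge (e.g. 3–2), it is not an edgeless graph, so tw(G) ≥ 1. Hence tw(G) = 1 exactly.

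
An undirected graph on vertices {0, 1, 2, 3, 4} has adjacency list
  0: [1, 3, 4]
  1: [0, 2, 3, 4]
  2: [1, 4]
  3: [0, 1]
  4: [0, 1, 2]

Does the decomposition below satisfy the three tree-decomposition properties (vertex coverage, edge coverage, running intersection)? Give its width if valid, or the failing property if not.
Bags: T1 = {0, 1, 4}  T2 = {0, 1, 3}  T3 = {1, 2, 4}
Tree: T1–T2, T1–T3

Every vertex of G appears in some bag (union = {0, 1, 2, 3, 4}); every edge is covered by a bag; and for each vertex v the set of bags containing v is connected in the bag tree. The decomposition is therefore valid. The largest bag has 3 vertices, so the width is 2.

Yes; width 2.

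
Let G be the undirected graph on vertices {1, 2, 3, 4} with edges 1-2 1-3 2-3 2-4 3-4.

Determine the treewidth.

A width-2 tree decomposition is:
Bags: B1 = {1, 2, 3}  B2 = {2, 3, 4}
Tree: B1–B2
The largest bag has 3 vertices, giving width 2; this decomposition certifies tw(G) ≤ 2. Conversely, {1, 2, 3} is a clique of size 3, and the vertices of any clique must share a bag in every tree decomposition; so some bag has ≥ 3 vertices and tw(G) ≥ 2. The upper and lower bounds meet at 2, so that is the treewidth.

2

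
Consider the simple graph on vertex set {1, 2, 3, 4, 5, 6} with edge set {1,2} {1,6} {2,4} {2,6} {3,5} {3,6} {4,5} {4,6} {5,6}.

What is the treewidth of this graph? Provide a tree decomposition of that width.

Treewidth 2.
One such decomposition:
Bags: B1 = {1, 2, 6}  B2 = {2, 4, 6}  B3 = {4, 5, 6}  B4 = {3, 5, 6}
Tree: B1–B2, B2–B3, B3–B4

The largest bag has 3 vertices, giving width 2; this decomposition certifies tw(G) ≤ 2. Conversely, {1, 2, 6} is a clique of size 3, and the vertices of any clique must share a bag in every tree decomposition; so some bag has ≥ 3 vertices and tw(G) ≥ 2. Therefore the treewidth is 2.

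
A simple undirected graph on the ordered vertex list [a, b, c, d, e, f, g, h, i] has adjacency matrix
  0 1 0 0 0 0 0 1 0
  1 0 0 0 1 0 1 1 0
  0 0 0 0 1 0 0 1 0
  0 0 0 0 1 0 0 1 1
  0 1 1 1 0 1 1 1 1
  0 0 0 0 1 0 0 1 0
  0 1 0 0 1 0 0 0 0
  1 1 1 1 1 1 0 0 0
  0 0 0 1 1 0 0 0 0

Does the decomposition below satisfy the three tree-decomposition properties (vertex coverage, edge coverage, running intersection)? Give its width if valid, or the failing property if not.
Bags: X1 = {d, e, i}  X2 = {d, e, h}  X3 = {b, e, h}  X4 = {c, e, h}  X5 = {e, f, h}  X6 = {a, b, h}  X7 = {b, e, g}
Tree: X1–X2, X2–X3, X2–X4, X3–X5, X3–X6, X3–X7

Vertex coverage: the bags together contain {a, b, c, d, e, f, g, h, i}, the full vertex set. Edge coverage: each edge of G has both endpoints in at least one bag. Running intersection: for every vertex, the bags containing it form a connected subtree. All three properties hold, so this is a valid tree decomposition of width max|bag| − 1 = 2, and hence tw(G) ≤ 2.

Yes; width 2.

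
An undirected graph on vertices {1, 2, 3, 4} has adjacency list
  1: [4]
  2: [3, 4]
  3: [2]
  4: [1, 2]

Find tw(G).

A width-1 tree decomposition is:
Bags: B1 = {1, 4}  B2 = {2, 4}  B3 = {2, 3}
Tree: B1–B2, B2–B3
The largest bag has 2 vertices, giving width 1; this decomposition certifies tw(G) ≤ 1. G has an edge, so its treewidth is at least 1. Therefore the treewidth is 1.

1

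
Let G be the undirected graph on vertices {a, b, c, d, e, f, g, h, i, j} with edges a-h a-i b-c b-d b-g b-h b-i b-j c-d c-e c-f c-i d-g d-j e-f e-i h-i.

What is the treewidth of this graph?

A width-2 tree decomposition is:
Bags: B1 = {b, c, i}  B2 = {c, e, i}  B3 = {b, h, i}  B4 = {b, c, d}  B5 = {a, h, i}  B6 = {b, d, g}  B7 = {c, e, f}  B8 = {b, d, j}
Tree: B1–B2, B1–B3, B1–B4, B3–B5, B4–B6, B2–B7, B4–B8
Every bag has size at most 3, so the width is 3 − 1 = 2 and tw(G) ≤ 2. For the lower bound, the 3 vertices {a, h, i} are pairwise adjacent, and any tree decomposition puts a clique entirely inside one bag — forcing width ≥ 2. Hence tw(G) = 2 exactly.

2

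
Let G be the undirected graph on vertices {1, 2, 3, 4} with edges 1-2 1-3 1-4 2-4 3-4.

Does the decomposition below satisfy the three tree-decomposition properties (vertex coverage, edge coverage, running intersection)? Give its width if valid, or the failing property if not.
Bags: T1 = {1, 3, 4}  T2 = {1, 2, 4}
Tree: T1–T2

Every vertex of G appears in some bag (union = {1, 2, 3, 4}); every edge is covered by a bag; and for each vertex v the set of bags containing v is connected in the bag tree. The decomposition is therefore valid. The largest bag has 3 vertices, so the width is 2.

Yes; width 2.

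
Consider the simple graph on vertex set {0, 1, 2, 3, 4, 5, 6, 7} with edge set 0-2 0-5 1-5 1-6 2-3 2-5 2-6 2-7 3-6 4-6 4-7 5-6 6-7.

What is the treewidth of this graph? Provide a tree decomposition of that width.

Treewidth 2.
Bags: B1 = {2, 5, 6}  B2 = {2, 6, 7}  B3 = {0, 2, 5}  B4 = {4, 6, 7}  B5 = {2, 3, 6}  B6 = {1, 5, 6}
Tree: B1–B2, B1–B3, B2–B4, B1–B5, B1–B6

The largest bag has 3 vertices, giving width 2; this decomposition certifies tw(G) ≤ 2. For the lower bound, the 3 vertices {0, 2, 5} are pairwise adjacent, and any tree decomposition puts a clique entirely inside one bag — forcing width ≥ 2. The upper and lower bounds meet at 2, so that is the treewidth.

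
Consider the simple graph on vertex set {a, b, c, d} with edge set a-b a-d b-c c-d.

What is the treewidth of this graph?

A width-2 tree decomposition is:
Bags: B1 = {a, b, d}  B2 = {b, c, d}
Tree: B1–B2
The largest bag has 3 vertices, giving width 2; this decomposition certifies tw(G) ≤ 2. The edges b–a–d–c–b form a cycle, so G is not a tree and its treewidth is at least 2. Therefore the treewidth is 2.

2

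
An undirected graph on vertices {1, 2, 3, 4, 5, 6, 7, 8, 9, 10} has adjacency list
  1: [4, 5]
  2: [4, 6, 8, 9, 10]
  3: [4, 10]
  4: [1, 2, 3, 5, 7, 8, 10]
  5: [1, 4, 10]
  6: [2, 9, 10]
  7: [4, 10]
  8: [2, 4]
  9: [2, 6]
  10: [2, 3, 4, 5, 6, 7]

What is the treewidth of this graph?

2

A width-2 tree decomposition is:
Bags: B1 = {2, 4, 10}  B2 = {4, 5, 10}  B3 = {1, 4, 5}  B4 = {2, 6, 10}  B5 = {4, 7, 10}  B6 = {3, 4, 10}  B7 = {2, 6, 9}  B8 = {2, 4, 8}
Tree: B1–B2, B2–B3, B1–B4, B1–B5, B5–B6, B4–B7, B1–B8
Every bag has size at most 3, so the width is 3 − 1 = 2 and tw(G) ≤ 2. Conversely, {2, 6, 9} is a clique of size 3, and the vertices of any clique must share a bag in every tree decomposition; so some bag has ≥ 3 vertices and tw(G) ≥ 2. Combining the bounds, tw(G) = 2.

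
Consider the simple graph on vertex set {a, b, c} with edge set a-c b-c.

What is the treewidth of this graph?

A width-1 tree decomposition is:
Bags: B1 = {a, c}  B2 = {b, c}
Tree: B1–B2
The largest bag has 2 vertices, giving width 1; this decomposition certifies tw(G) ≤ 1. Since G has at least one edge (e.g. c–a), it is not an edgeless graph, so tw(G) ≥ 1. Combining the bounds, tw(G) = 1.

1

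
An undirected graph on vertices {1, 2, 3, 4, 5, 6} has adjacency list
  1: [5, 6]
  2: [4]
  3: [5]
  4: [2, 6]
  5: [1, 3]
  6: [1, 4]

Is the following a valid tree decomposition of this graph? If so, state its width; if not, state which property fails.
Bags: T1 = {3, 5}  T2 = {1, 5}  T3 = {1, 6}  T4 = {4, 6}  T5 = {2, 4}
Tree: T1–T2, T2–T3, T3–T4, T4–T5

Every vertex of G appears in some bag (union = {1, 2, 3, 4, 5, 6}); every edge is covered by a bag; and for each vertex v the set of bags containing v is connected in the bag tree. The decomposition is therefore valid. The largest bag has 2 vertices, so the width is 1.

Yes; width 1.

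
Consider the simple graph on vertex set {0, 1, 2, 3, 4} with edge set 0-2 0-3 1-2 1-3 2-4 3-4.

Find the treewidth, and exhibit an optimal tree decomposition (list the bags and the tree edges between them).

The largest bag has 3 vertices, giving width 2; this decomposition certifies tw(G) ≤ 2. Since 0–2–4–3–0 is a cycle in G, G is not acyclic. Forests are exactly the graphs of treewidth ≤ 1, so tw(G) ≥ 2. Combining the bounds, tw(G) = 2.

Treewidth 2.
Bags: B1 = {0, 2, 3}  B2 = {2, 3, 4}  B3 = {1, 2, 3}
Tree: B1–B2, B2–B3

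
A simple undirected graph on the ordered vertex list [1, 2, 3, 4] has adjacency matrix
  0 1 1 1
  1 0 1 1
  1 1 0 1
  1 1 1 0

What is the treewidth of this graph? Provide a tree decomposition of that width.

With just one bag of size 4, the width is 4 − 1 = 3, so tw(G) ≤ 3. On the other hand G contains the 4-clique {1, 2, 3, 4}. A clique must lie in a single bag of any decomposition, so no decomposition can have width below 3. Hence tw(G) = 3 exactly.

Treewidth 3.
One such decomposition:
Bags: B1 = {1, 2, 3, 4}
Tree: (single bag)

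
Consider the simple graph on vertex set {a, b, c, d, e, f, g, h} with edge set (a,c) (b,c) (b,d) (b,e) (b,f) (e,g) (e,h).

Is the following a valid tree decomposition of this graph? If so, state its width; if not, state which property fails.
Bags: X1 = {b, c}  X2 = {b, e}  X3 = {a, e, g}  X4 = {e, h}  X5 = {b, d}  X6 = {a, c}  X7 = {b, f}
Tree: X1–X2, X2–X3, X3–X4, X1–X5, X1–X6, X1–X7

No — bags containing vertex a are not connected in the tree.

A tree decomposition must satisfy three properties: every vertex lies in some bag; for every edge, both endpoints lie together in some bag; and for every vertex, the bags containing it form a connected subtree. Here bags containing vertex a are not connected in the tree, so the decomposition is invalid.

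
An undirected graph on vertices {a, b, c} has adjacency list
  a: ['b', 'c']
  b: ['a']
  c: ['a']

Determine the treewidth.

A width-1 tree decomposition is:
Bags: B1 = {a, c}  B2 = {a, b}
Tree: B1–B2
The largest bag has 2 vertices, giving width 1; this decomposition certifies tw(G) ≤ 1. Since G has at least one edge (e.g. c–a), it is not an edgeless graph, so tw(G) ≥ 1. Combining the bounds, tw(G) = 1.

1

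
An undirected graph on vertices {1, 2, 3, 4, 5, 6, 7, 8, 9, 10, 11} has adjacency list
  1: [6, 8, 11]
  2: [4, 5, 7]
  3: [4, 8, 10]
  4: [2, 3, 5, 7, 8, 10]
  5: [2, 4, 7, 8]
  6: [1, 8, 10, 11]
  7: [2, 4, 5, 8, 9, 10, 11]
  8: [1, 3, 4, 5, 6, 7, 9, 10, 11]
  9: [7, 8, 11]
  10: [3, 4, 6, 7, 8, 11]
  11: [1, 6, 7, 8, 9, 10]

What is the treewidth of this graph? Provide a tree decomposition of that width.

Treewidth 3.
One optimal decomposition is:
Bags: B1 = {7, 8, 10, 11}  B2 = {6, 8, 10, 11}  B3 = {1, 6, 8, 11}  B4 = {4, 7, 8, 10}  B5 = {4, 5, 7, 8}  B6 = {7, 8, 9, 11}  B7 = {3, 4, 8, 10}  B8 = {2, 4, 5, 7}
Tree: B1–B2, B2–B3, B1–B4, B4–B5, B1–B6, B4–B7, B5–B8

Every bag has size at most 4, so the width is 4 − 1 = 3 and tw(G) ≤ 3. For the lower bound, the 4 vertices {1, 6, 8, 11} are pairwise adjacent, and any tree decomposition puts a clique entirely inside one bag — forcing width ≥ 3. Therefore the treewidth is 3.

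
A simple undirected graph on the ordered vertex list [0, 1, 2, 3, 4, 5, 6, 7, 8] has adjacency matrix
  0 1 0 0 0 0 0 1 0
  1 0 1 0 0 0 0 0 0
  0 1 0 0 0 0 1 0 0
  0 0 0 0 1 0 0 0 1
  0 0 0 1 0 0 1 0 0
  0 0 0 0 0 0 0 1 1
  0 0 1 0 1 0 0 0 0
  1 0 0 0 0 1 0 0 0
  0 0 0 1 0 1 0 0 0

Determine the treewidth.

A width-2 tree decomposition is:
Bags: B1 = {0, 1, 7}  B2 = {1, 2, 7}  B3 = {2, 6, 7}  B4 = {4, 6, 7}  B5 = {3, 4, 7}  B6 = {3, 7, 8}  B7 = {5, 7, 8}
Tree: B1–B2, B2–B3, B3–B4, B4–B5, B5–B6, B6–B7
Each bag holds 3 vertices, so the decomposition has width 2, which upper-bounds the treewidth. Since 7–0–1–2–6–4–3–8–5–7 is a cycle in G, G is not acyclic. Forests are exactly the graphs of treewidth ≤ 1, so tw(G) ≥ 2. Hence tw(G) = 2 exactly.

2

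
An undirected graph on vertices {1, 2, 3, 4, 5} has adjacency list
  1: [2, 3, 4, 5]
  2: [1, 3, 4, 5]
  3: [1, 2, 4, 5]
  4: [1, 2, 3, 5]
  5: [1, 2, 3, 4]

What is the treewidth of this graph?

A width-4 tree decomposition is:
Bags: B1 = {1, 2, 3, 4, 5}
Tree: (single bag)
With just one bag of size 5, the width is 5 − 1 = 4, so tw(G) ≤ 4. On the other hand G contains the 5-clique {1, 2, 3, 4, 5}. A clique must lie in a single bag of any decomposition, so no decomposition can have width below 4. Combining the bounds, tw(G) = 4.

4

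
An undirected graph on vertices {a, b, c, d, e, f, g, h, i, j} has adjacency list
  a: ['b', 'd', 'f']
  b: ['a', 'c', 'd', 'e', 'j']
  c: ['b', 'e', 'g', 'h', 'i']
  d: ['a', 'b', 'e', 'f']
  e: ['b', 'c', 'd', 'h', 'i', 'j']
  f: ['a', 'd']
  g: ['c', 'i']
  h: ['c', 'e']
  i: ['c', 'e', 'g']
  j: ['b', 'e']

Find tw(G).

2

A width-2 tree decomposition is:
Bags: B1 = {c, e, i}  B2 = {b, c, e}  B3 = {b, e, j}  B4 = {b, d, e}  B5 = {a, b, d}  B6 = {c, e, h}  B7 = {a, d, f}  B8 = {c, g, i}
Tree: B1–B2, B2–B3, B2–B4, B4–B5, B1–B6, B5–B7, B1–B8
The largest bag has 3 vertices, giving width 2; this decomposition certifies tw(G) ≤ 2. On the other hand G contains the 3-clique {c, g, i}. A clique must lie in a single bag of any decomposition, so no decomposition can have width below 2. The upper and lower bounds meet at 2, so that is the treewidth.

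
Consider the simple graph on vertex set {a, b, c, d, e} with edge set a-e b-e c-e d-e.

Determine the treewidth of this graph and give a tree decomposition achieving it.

Treewidth 1.
Bags: B1 = {a, e}  B2 = {b, e}  B3 = {d, e}  B4 = {c, e}
Tree: B1–B2, B2–B3, B3–B4

Each bag holds 2 vertices, so the decomposition has width 1, which upper-bounds the treewidth. G has an edge, so its treewidth is at least 1. Combining the bounds, tw(G) = 1.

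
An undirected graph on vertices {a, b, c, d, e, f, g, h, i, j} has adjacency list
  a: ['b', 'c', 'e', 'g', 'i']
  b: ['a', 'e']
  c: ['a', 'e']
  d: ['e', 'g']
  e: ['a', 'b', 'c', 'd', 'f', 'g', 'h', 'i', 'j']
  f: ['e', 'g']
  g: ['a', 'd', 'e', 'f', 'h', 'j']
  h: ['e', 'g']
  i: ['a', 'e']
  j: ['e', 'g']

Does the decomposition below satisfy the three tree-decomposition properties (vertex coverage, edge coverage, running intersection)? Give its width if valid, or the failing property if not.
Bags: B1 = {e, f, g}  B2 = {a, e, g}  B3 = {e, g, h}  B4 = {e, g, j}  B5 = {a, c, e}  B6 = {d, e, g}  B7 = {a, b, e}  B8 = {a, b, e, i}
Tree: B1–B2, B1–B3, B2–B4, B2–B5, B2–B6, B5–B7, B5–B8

A tree decomposition must satisfy three properties: every vertex lies in some bag; for every edge, both endpoints lie together in some bag; and for every vertex, the bags containing it form a connected subtree. Here bags containing vertex b are not connected in the tree, so the decomposition is invalid.

No — bags containing vertex b are not connected in the tree.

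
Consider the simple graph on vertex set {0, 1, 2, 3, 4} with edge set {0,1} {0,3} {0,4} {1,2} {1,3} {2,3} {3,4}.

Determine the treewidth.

A width-2 tree decomposition is:
Bags: B1 = {1, 2, 3}  B2 = {0, 1, 3}  B3 = {0, 3, 4}
Tree: B1–B2, B2–B3
Every bag has size at most 3, so the width is 3 − 1 = 2 and tw(G) ≤ 2. On the other hand G contains the 3-clique {0, 1, 3}. A clique must lie in a single bag of any decomposition, so no decomposition can have width below 2. Hence tw(G) = 2 exactly.

2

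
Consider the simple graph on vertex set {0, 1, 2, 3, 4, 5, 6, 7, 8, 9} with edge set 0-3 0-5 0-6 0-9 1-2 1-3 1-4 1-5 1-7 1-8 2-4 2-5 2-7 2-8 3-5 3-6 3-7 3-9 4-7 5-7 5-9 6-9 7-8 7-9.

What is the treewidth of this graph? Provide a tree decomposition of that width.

Treewidth 3.
One optimal decomposition is:
Bags: B1 = {1, 3, 5, 7}  B2 = {3, 5, 7, 9}  B3 = {0, 3, 5, 9}  B4 = {0, 3, 6, 9}  B5 = {1, 2, 5, 7}  B6 = {1, 2, 4, 7}  B7 = {1, 2, 7, 8}
Tree: B1–B2, B2–B3, B3–B4, B1–B5, B5–B6, B5–B7

Each bag holds 4 vertices, so the decomposition has width 3, which upper-bounds the treewidth. For the lower bound, the 4 vertices {0, 3, 5, 9} are pairwise adjacent, and any tree decomposition puts a clique entirely inside one bag — forcing width ≥ 3. Therefore the treewidth is 3.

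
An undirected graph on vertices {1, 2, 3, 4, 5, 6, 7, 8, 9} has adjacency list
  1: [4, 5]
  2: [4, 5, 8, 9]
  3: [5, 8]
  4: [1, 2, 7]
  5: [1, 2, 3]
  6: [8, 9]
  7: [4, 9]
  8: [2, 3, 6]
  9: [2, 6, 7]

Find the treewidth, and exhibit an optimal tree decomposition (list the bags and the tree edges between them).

The largest bag has 4 vertices, giving width 3; this decomposition certifies tw(G) ≤ 3. For the lower bound: the 4 vertex sets {3,6,8}, {9}, {2}, {1,4,5,7} are disjoint, each induces a connected subgraph, and every pair is joined by at least one edge of G. Contracting each set to a single vertex therefore yields K_{4} as a minor, and since treewidth is minor-monotone, tw(G) ≥ tw(K_{4}) = 3. Therefore the treewidth is 3.

Treewidth 3.
One optimal decomposition is:
Bags: B1 = {3, 6, 8, 9}  B2 = {2, 3, 8, 9}  B3 = {2, 3, 5, 9}  B4 = {2, 5, 7, 9}  B5 = {2, 4, 5, 7}  B6 = {1, 4, 5, 7}
Tree: B1–B2, B2–B3, B3–B4, B4–B5, B5–B6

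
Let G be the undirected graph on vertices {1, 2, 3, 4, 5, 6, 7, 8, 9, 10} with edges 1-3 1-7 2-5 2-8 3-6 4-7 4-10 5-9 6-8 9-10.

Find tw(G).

A width-2 tree decomposition is:
Bags: B1 = {2, 5, 8}  B2 = {5, 8, 9}  B3 = {8, 9, 10}  B4 = {4, 8, 10}  B5 = {4, 7, 8}  B6 = {1, 7, 8}  B7 = {1, 3, 8}  B8 = {3, 6, 8}
Tree: B1–B2, B2–B3, B3–B4, B4–B5, B5–B6, B6–B7, B7–B8
The largest bag has 3 vertices, giving width 2; this decomposition certifies tw(G) ≤ 2. Since 8–2–5–9–10–4–7–1–3–6–8 is a cycle in G, G is not acyclic. Forests are exactly the graphs of treewidth ≤ 1, so tw(G) ≥ 2. Therefore the treewidth is 2.

2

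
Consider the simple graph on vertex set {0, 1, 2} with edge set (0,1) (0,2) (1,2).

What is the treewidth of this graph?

2

A width-2 tree decomposition is:
Bags: B1 = {0, 1, 2}
Tree: (single bag)
A single bag containing all 3 vertices is trivially a valid decomposition of width 2. Conversely, {0, 1, 2} is a clique of size 3, and the vertices of any clique must share a bag in every tree decomposition; so some bag has ≥ 3 vertices and tw(G) ≥ 2. Therefore the treewidth is 2.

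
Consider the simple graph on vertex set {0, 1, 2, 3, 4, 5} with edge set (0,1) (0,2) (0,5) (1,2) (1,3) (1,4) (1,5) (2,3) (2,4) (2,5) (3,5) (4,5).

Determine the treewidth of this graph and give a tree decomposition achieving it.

Treewidth 3.
One such decomposition:
Bags: B1 = {0, 1, 2, 5}  B2 = {1, 2, 3, 5}  B3 = {1, 2, 4, 5}
Tree: B1–B2, B1–B3

Each bag holds 4 vertices, so the decomposition has width 3, which upper-bounds the treewidth. On the other hand G contains the 4-clique {0, 1, 2, 5}. A clique must lie in a single bag of any decomposition, so no decomposition can have width below 3. Hence tw(G) = 3 exactly.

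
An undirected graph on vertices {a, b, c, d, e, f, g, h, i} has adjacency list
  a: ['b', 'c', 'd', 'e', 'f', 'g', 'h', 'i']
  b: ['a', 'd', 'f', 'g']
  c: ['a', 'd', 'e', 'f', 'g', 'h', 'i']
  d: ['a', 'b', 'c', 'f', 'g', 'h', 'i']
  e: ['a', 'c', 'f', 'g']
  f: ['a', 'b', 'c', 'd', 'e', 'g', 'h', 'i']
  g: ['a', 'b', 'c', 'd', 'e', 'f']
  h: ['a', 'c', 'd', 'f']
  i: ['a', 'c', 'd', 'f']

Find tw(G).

A width-4 tree decomposition is:
Bags: B1 = {a, b, d, f, g}  B2 = {a, c, d, f, g}  B3 = {a, c, d, f, h}  B4 = {a, c, d, f, i}  B5 = {a, c, e, f, g}
Tree: B1–B2, B2–B3, B3–B4, B2–B5
Every bag has size at most 5, so the width is 5 − 1 = 4 and tw(G) ≤ 4. For the lower bound, the 5 vertices {a, c, d, f, g} are pairwise adjacent, and any tree decomposition puts a clique entirely inside one bag — forcing width ≥ 4. Hence tw(G) = 4 exactly.

4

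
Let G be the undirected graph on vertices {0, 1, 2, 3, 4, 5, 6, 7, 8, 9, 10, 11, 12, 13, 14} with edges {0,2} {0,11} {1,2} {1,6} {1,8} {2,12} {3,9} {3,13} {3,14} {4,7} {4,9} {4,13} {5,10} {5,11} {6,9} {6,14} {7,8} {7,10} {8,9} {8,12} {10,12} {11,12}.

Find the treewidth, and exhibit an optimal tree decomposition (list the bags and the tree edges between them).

Each bag holds 4 vertices, so the decomposition has width 3, which upper-bounds the treewidth. For the lower bound: the 4 vertex sets {3,13,14}, {6}, {9}, {1,4,7,8} are disjoint, each induces a connected subgraph, and every pair is joined by at least one edge of G. Contracting each set to a single vertex therefore yields K_{4} as a minor, and since treewidth is minor-monotone, tw(G) ≥ tw(K_{4}) = 3. The upper and lower bounds meet at 3, so that is the treewidth.

Treewidth 3.
One optimal decomposition is:
Bags: B1 = {3, 6, 13, 14}  B2 = {3, 6, 9, 13}  B3 = {4, 6, 9, 13}  B4 = {1, 4, 6, 9}  B5 = {1, 4, 8, 9}  B6 = {1, 4, 7, 8}  B7 = {1, 2, 7, 8}  B8 = {2, 7, 8, 12}  B9 = {2, 7, 10, 12}  B10 = {0, 2, 10, 12}  B11 = {0, 10, 11, 12}  B12 = {0, 5, 10, 11}
Tree: B1–B2, B2–B3, B3–B4, B4–B5, B5–B6, B6–B7, B7–B8, B8–B9, B9–B10, B10–B11, B11–B12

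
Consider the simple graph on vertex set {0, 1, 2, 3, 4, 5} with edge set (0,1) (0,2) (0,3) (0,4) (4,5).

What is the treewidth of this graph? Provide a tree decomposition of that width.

Every bag has size at most 2, so the width is 2 − 1 = 1 and tw(G) ≤ 1. G has an edge, so its treewidth is at least 1. Therefore the treewidth is 1.

Treewidth 1.
One such decomposition:
Bags: B1 = {0, 2}  B2 = {0, 3}  B3 = {0, 4}  B4 = {4, 5}  B5 = {0, 1}
Tree: B1–B2, B1–B3, B3–B4, B1–B5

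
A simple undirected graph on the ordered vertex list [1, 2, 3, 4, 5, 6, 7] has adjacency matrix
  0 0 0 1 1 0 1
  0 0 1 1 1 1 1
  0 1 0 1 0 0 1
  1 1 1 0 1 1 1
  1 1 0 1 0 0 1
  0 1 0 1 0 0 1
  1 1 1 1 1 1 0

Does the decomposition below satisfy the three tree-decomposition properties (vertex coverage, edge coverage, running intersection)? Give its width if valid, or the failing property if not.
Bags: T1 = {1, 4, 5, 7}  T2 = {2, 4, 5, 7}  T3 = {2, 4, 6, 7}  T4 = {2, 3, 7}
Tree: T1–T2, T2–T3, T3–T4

No — edge (4,3) lies in no bag.

A tree decomposition must satisfy three properties: every vertex lies in some bag; for every edge, both endpoints lie together in some bag; and for every vertex, the bags containing it form a connected subtree. Here edge (4,3) lies in no bag, so the decomposition is invalid.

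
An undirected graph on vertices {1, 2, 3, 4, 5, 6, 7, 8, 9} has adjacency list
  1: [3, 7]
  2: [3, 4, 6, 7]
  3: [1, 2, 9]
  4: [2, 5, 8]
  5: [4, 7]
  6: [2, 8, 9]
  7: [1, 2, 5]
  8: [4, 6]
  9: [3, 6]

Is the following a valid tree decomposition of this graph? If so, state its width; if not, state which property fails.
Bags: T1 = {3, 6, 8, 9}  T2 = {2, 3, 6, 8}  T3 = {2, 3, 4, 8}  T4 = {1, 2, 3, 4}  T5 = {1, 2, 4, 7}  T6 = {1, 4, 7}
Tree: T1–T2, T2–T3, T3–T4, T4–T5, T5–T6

No — vertex 5 appears in no bag.

A tree decomposition must satisfy three properties: every vertex lies in some bag; for every edge, both endpoints lie together in some bag; and for every vertex, the bags containing it form a connected subtree. Here vertex 5 appears in no bag, so the decomposition is invalid.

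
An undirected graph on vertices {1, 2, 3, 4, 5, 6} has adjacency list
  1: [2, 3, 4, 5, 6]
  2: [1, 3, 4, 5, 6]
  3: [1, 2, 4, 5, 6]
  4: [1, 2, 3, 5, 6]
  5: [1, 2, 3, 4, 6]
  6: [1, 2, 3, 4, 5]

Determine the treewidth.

A width-5 tree decomposition is:
Bags: B1 = {1, 2, 3, 4, 5, 6}
Tree: (single bag)
With just one bag of size 6, the width is 6 − 1 = 5, so tw(G) ≤ 5. On the other hand G contains the 6-clique {1, 2, 3, 4, 5, 6}. A clique must lie in a single bag of any decomposition, so no decomposition can have width below 5. Combining the bounds, tw(G) = 5.

5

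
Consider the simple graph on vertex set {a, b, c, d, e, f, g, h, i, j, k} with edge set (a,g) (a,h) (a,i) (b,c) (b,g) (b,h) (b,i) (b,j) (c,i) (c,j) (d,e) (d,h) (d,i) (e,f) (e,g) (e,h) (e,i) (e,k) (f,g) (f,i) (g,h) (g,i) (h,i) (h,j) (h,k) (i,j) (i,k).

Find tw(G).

3

A width-3 tree decomposition is:
Bags: B1 = {e, g, h, i}  B2 = {b, g, h, i}  B3 = {e, h, i, k}  B4 = {d, e, h, i}  B5 = {b, h, i, j}  B6 = {e, f, g, i}  B7 = {a, g, h, i}  B8 = {b, c, i, j}
Tree: B1–B2, B1–B3, B1–B4, B2–B5, B1–B6, B1–B7, B5–B8
Every bag has size at most 4, so the width is 4 − 1 = 3 and tw(G) ≤ 3. Conversely, {d, e, h, i} is a clique of size 4, and the vertices of any clique must share a bag in every tree decomposition; so some bag has ≥ 4 vertices and tw(G) ≥ 3. Hence tw(G) = 3 exactly.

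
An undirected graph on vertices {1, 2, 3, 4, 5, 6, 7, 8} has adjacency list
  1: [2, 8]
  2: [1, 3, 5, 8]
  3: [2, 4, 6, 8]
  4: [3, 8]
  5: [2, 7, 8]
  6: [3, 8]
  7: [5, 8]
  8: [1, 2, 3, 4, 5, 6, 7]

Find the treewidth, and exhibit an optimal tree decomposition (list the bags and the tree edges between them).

Treewidth 2.
One such decomposition:
Bags: B1 = {2, 3, 8}  B2 = {2, 5, 8}  B3 = {3, 4, 8}  B4 = {1, 2, 8}  B5 = {3, 6, 8}  B6 = {5, 7, 8}
Tree: B1–B2, B1–B3, B2–B4, B1–B5, B2–B6

Each bag holds 3 vertices, so the decomposition has width 2, which upper-bounds the treewidth. For the lower bound, the 3 vertices {1, 2, 8} are pairwise adjacent, and any tree decomposition puts a clique entirely inside one bag — forcing width ≥ 2. The upper and lower bounds meet at 2, so that is the treewidth.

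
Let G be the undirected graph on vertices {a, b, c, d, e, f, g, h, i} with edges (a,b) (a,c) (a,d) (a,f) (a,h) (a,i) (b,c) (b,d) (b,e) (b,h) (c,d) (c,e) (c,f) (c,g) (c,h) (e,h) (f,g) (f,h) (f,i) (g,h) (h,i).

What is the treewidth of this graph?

3

A width-3 tree decomposition is:
Bags: B1 = {a, b, c, d}  B2 = {a, b, c, h}  B3 = {b, c, e, h}  B4 = {a, c, f, h}  B5 = {c, f, g, h}  B6 = {a, f, h, i}
Tree: B1–B2, B2–B3, B2–B4, B4–B5, B4–B6
Each bag holds 4 vertices, so the decomposition has width 3, which upper-bounds the treewidth. On the other hand G contains the 4-clique {a, b, c, d}. A clique must lie in a single bag of any decomposition, so no decomposition can have width below 3. Therefore the treewidth is 3.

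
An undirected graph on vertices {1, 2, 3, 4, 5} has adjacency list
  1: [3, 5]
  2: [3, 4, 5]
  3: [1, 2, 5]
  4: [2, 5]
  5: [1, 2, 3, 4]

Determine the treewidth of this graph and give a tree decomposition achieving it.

Treewidth 2.
One such decomposition:
Bags: B1 = {1, 3, 5}  B2 = {2, 3, 5}  B3 = {2, 4, 5}
Tree: B1–B2, B2–B3

The largest bag has 3 vertices, giving width 2; this decomposition certifies tw(G) ≤ 2. On the other hand G contains the 3-clique {1, 3, 5}. A clique must lie in a single bag of any decomposition, so no decomposition can have width below 2. Hence tw(G) = 2 exactly.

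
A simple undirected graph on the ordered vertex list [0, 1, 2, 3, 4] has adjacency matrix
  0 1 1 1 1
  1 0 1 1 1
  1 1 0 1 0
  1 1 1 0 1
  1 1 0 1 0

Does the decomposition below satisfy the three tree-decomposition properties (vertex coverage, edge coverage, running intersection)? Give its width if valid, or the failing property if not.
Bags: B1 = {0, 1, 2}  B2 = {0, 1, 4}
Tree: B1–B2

No — vertex 3 appears in no bag.

A tree decomposition must satisfy three properties: every vertex lies in some bag; for every edge, both endpoints lie together in some bag; and for every vertex, the bags containing it form a connected subtree. Here vertex 3 appears in no bag, so the decomposition is invalid.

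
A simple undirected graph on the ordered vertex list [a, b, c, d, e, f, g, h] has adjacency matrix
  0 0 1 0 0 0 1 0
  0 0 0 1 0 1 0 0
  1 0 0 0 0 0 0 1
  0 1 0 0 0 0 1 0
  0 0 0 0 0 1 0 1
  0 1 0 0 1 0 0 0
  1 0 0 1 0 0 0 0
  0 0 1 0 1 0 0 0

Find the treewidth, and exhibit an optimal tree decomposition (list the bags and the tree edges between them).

Treewidth 2.
Bags: B1 = {c, e, h}  B2 = {c, e, f}  B3 = {b, c, f}  B4 = {b, c, d}  B5 = {c, d, g}  B6 = {a, c, g}
Tree: B1–B2, B2–B3, B3–B4, B4–B5, B5–B6

Each bag holds 3 vertices, so the decomposition has width 2, which upper-bounds the treewidth. The edges c–h–e–f–b–d–g–a–c form a cycle, so G is not a tree and its treewidth is at least 2. Therefore the treewidth is 2.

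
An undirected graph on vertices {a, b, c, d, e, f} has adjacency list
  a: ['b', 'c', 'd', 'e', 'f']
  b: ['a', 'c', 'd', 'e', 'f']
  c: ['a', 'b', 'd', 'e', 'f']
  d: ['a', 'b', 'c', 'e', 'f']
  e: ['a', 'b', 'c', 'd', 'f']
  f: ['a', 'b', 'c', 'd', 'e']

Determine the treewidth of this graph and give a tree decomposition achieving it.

Treewidth 5.
One optimal decomposition is:
Bags: B1 = {a, b, c, d, e, f}
Tree: (single bag)

A single bag containing all 6 vertices is trivially a valid decomposition of width 5. For the lower bound, the 6 vertices {a, b, c, d, e, f} are pairwise adjacent, and any tree decomposition puts a clique entirely inside one bag — forcing width ≥ 5. Therefore the treewidth is 5.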